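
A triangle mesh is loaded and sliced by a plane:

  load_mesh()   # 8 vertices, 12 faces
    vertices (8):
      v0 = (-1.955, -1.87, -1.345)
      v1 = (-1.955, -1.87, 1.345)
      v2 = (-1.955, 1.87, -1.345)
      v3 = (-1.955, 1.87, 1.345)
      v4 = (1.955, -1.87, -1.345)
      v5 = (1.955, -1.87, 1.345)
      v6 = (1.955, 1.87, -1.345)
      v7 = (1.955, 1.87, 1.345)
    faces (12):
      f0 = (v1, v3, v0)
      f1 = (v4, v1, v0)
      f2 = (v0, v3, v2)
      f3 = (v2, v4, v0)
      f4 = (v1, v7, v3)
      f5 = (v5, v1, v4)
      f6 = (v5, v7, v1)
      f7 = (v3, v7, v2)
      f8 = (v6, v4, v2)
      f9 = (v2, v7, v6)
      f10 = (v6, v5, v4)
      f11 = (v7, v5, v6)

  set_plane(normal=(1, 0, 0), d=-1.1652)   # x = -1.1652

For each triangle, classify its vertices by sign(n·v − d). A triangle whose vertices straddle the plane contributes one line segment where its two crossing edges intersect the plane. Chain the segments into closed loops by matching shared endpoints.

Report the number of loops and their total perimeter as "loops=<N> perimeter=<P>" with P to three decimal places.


loops=1 perimeter=12.860

Straddling triangles (8 of 12):
  (v4,v1,v0) [+--] → (-1.1652, -1.87, 0.801634)–(-1.1652, -1.87, -1.345)  len=2.1466
  (v2,v4,v0) [-+-] → (-1.1652, 1.11454, -1.345)–(-1.1652, -1.87, -1.345)  len=2.9845
  (v1,v7,v3) [-+-] → (-1.1652, -1.11454, 1.345)–(-1.1652, 1.87, 1.345)  len=2.9845
  (v5,v1,v4) [+-+] → (-1.1652, -1.87, 1.345)–(-1.1652, -1.87, 0.801634)  len=0.5434
  (v5,v7,v1) [++-] → (-1.1652, -1.11454, 1.345)–(-1.1652, -1.87, 1.345)  len=0.7555
  (v3,v7,v2) [-+-] → (-1.1652, 1.87, 1.345)–(-1.1652, 1.87, -0.801634)  len=2.1466
  (v6,v4,v2) [++-] → (-1.1652, 1.11454, -1.345)–(-1.1652, 1.87, -1.345)  len=0.7555
  (v2,v7,v6) [-++] → (-1.1652, 1.87, -0.801634)–(-1.1652, 1.87, -1.345)  len=0.5434

Chained into 1 loop(s):
  loop 1: 8 segments, perimeter = 12.8600
Total perimeter = 12.860


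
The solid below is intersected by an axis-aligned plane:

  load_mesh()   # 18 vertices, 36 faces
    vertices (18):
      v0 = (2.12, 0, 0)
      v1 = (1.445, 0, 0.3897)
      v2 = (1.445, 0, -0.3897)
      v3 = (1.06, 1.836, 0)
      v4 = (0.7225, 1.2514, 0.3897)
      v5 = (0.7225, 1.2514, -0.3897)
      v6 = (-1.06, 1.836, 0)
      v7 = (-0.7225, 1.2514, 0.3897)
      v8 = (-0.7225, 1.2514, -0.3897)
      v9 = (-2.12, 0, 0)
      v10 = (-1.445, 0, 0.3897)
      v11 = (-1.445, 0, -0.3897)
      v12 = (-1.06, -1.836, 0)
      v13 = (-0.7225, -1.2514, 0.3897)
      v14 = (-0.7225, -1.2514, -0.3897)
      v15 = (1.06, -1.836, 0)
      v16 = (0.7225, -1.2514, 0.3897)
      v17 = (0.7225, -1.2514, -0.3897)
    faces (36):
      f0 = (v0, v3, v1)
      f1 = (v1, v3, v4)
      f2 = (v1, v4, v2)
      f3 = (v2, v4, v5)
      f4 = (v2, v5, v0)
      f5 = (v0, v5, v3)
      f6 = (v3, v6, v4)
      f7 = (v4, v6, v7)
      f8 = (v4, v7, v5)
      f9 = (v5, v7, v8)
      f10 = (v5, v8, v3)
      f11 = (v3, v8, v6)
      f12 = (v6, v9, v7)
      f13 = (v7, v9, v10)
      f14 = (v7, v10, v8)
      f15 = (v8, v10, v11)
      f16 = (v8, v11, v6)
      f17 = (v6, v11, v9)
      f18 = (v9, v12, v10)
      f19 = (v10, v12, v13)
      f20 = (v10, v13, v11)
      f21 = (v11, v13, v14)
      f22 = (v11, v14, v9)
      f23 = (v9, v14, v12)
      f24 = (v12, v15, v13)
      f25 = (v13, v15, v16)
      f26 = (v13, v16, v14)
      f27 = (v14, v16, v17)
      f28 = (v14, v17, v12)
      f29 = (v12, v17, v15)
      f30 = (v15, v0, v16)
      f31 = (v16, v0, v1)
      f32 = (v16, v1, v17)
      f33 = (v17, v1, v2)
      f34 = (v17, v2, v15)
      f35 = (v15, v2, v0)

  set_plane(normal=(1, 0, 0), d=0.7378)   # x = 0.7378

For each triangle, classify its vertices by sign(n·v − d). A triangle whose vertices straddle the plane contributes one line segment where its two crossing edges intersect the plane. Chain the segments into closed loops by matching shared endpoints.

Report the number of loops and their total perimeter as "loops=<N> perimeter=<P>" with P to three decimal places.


loops=2 perimeter=4.465

Straddling triangles (16 of 36):
  (v1,v3,v4) [++-] → (0.7378, 1.2779, 0.372034)–(0.7378, 1.2249, 0.3897)  len=0.0559
  (v1,v4,v2) [+-+] → (0.7378, 1.2249, 0.3897)–(0.7378, 1.2249, 0.373195)  len=0.0165
  (v2,v4,v5) [+--] → (0.7378, 1.2249, 0.373195)–(0.7378, 1.2249, -0.3897)  len=0.7629
  (v2,v5,v0) [+-+] → (0.7378, 1.2249, -0.3897)–(0.7378, 1.2377, -0.385434)  len=0.0135
  (v0,v5,v3) [+-+] → (0.7378, 1.2377, -0.385434)–(0.7378, 1.2779, -0.372034)  len=0.0424
  (v3,v6,v4) [+--] → (0.7378, 1.836, 0)–(0.7378, 1.2779, 0.372034)  len=0.6707
  (v5,v8,v3) [--+] → (0.7378, 1.73033, -0.0704411)–(0.7378, 1.2779, -0.372034)  len=0.5437
  (v3,v8,v6) [+--] → (0.7378, 1.73033, -0.0704411)–(0.7378, 1.836, 0)  len=0.1270
  (v12,v15,v13) [-+-] → (0.7378, -1.836, 0)–(0.7378, -1.73033, 0.0704411)  len=0.1270
  (v13,v15,v16) [-+-] → (0.7378, -1.73033, 0.0704411)–(0.7378, -1.2779, 0.372034)  len=0.5437
  (v12,v17,v15) [--+] → (0.7378, -1.2779, -0.372034)–(0.7378, -1.836, 0)  len=0.6707
  (v15,v0,v16) [++-] → (0.7378, -1.2377, 0.385434)–(0.7378, -1.2779, 0.372034)  len=0.0424
  (v16,v0,v1) [-++] → (0.7378, -1.2377, 0.385434)–(0.7378, -1.2249, 0.3897)  len=0.0135
  (v16,v1,v17) [-+-] → (0.7378, -1.2249, 0.3897)–(0.7378, -1.2249, -0.373195)  len=0.7629
  (v17,v1,v2) [-++] → (0.7378, -1.2249, -0.373195)–(0.7378, -1.2249, -0.3897)  len=0.0165
  (v17,v2,v15) [-++] → (0.7378, -1.2249, -0.3897)–(0.7378, -1.2779, -0.372034)  len=0.0559

Chained into 2 loop(s):
  loop 1: 8 segments, perimeter = 2.2326
  loop 2: 8 segments, perimeter = 2.2326
Total perimeter = 4.465


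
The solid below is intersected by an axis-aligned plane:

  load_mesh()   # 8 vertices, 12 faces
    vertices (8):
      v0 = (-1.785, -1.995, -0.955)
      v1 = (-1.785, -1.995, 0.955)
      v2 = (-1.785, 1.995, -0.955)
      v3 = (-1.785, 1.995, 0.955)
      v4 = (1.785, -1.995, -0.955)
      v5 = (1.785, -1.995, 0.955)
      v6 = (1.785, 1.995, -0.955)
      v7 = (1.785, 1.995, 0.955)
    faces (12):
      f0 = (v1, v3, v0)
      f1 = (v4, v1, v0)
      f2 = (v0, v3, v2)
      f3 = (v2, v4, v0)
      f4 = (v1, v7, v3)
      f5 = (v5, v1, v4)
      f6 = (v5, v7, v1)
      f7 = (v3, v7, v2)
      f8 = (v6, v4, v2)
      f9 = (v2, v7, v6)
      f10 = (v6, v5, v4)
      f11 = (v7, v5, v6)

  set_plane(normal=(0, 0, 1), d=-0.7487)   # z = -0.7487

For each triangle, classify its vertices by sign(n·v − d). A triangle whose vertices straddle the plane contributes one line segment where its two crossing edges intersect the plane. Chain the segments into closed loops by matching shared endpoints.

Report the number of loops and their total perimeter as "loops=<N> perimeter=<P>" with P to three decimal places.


loops=1 perimeter=15.120

Straddling triangles (8 of 12):
  (v1,v3,v0) [++-] → (-1.785, -1.56404, -0.7487)–(-1.785, -1.995, -0.7487)  len=0.4310
  (v4,v1,v0) [-+-] → (1.3994, -1.995, -0.7487)–(-1.785, -1.995, -0.7487)  len=3.1844
  (v0,v3,v2) [-+-] → (-1.785, -1.56404, -0.7487)–(-1.785, 1.995, -0.7487)  len=3.5590
  (v5,v1,v4) [++-] → (1.3994, -1.995, -0.7487)–(1.785, -1.995, -0.7487)  len=0.3856
  (v3,v7,v2) [++-] → (-1.3994, 1.995, -0.7487)–(-1.785, 1.995, -0.7487)  len=0.3856
  (v2,v7,v6) [-+-] → (-1.3994, 1.995, -0.7487)–(1.785, 1.995, -0.7487)  len=3.1844
  (v6,v5,v4) [-+-] → (1.785, 1.56404, -0.7487)–(1.785, -1.995, -0.7487)  len=3.5590
  (v7,v5,v6) [++-] → (1.785, 1.56404, -0.7487)–(1.785, 1.995, -0.7487)  len=0.4310

Chained into 1 loop(s):
  loop 1: 8 segments, perimeter = 15.1200
Total perimeter = 15.120


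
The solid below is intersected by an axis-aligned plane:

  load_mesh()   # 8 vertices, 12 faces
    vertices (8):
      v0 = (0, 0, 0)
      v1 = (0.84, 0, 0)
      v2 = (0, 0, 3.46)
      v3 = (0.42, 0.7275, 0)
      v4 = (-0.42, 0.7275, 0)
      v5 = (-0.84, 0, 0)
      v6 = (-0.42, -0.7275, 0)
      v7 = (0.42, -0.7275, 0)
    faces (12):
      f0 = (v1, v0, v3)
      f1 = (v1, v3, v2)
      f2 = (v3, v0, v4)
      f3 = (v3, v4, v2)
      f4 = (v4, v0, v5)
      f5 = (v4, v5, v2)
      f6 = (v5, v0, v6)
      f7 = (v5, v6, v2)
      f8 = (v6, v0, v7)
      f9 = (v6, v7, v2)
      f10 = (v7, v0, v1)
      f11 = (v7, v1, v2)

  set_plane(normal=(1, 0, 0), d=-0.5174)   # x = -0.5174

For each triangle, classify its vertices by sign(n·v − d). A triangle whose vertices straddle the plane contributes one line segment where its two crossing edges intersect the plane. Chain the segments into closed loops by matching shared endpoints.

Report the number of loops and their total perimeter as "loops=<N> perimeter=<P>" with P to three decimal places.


loops=1 perimeter=4.001

Straddling triangles (4 of 12):
  (v4,v0,v5) [++-] → (-0.5174, 0, 0)–(-0.5174, 0.558789, 0)  len=0.5588
  (v4,v5,v2) [+-+] → (-0.5174, 0.558789, 0)–(-0.5174, 0, 1.3288)  len=1.4415
  (v5,v0,v6) [-++] → (-0.5174, 0, 0)–(-0.5174, -0.558789, 0)  len=0.5588
  (v5,v6,v2) [-++] → (-0.5174, -0.558789, 0)–(-0.5174, 0, 1.3288)  len=1.4415

Chained into 1 loop(s):
  loop 1: 4 segments, perimeter = 4.0006
Total perimeter = 4.001


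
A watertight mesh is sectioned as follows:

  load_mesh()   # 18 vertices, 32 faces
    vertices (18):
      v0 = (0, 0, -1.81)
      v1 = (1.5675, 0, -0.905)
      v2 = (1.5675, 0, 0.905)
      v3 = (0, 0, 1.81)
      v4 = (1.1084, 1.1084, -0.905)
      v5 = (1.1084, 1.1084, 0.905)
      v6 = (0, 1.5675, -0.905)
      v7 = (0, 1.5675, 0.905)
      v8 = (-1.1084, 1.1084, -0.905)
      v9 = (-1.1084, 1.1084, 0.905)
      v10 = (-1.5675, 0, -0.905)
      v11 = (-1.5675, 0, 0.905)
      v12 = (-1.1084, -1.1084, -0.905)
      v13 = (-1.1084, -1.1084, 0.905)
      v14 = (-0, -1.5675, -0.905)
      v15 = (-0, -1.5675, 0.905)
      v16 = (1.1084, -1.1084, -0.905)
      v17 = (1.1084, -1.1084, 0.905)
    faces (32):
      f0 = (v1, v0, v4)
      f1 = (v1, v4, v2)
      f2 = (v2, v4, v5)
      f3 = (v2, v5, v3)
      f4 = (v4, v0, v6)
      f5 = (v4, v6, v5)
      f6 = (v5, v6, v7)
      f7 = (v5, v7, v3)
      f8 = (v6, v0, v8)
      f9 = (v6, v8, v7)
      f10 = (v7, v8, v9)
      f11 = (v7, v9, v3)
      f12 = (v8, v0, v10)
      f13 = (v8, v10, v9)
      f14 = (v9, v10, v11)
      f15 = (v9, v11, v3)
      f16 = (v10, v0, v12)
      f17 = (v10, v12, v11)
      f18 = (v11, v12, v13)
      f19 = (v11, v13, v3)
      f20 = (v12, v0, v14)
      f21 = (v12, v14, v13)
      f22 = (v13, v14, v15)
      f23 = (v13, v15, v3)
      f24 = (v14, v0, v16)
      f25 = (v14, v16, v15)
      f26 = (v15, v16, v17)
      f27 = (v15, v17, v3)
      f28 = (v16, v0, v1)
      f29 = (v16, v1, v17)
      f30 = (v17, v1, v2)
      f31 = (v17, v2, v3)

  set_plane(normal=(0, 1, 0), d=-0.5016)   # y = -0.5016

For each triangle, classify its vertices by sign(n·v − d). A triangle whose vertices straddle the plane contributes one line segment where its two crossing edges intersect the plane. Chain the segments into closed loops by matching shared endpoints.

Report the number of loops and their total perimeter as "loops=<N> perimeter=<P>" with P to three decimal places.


loops=1 perimeter=9.647

Straddling triangles (12 of 32):
  (v10,v0,v12) [++-] → (-0.5016, -0.5016, -1.40045)–(-1.35974, -0.5016, -0.905)  len=0.9909
  (v10,v12,v11) [+-+] → (-1.35974, -0.5016, -0.905)–(-1.35974, -0.5016, 0.085895)  len=0.9909
  (v11,v12,v13) [+--] → (-1.35974, -0.5016, 0.085895)–(-1.35974, -0.5016, 0.905)  len=0.8191
  (v11,v13,v3) [+-+] → (-1.35974, -0.5016, 0.905)–(-0.5016, -0.5016, 1.40045)  len=0.9909
  (v12,v0,v14) [-+-] → (-0.5016, -0.5016, -1.40045)–(0, -0.5016, -1.5204)  len=0.5157
  (v13,v15,v3) [--+] → (0, -0.5016, 1.5204)–(-0.5016, -0.5016, 1.40045)  len=0.5157
  (v14,v0,v16) [-+-] → (0, -0.5016, -1.5204)–(0.5016, -0.5016, -1.40045)  len=0.5157
  (v15,v17,v3) [--+] → (0.5016, -0.5016, 1.40045)–(0, -0.5016, 1.5204)  len=0.5157
  (v16,v0,v1) [-++] → (0.5016, -0.5016, -1.40045)–(1.35974, -0.5016, -0.905)  len=0.9909
  (v16,v1,v17) [-+-] → (1.35974, -0.5016, -0.905)–(1.35974, -0.5016, -0.085895)  len=0.8191
  (v17,v1,v2) [-++] → (1.35974, -0.5016, -0.085895)–(1.35974, -0.5016, 0.905)  len=0.9909
  (v17,v2,v3) [-++] → (1.35974, -0.5016, 0.905)–(0.5016, -0.5016, 1.40045)  len=0.9909

Chained into 1 loop(s):
  loop 1: 12 segments, perimeter = 9.6465
Total perimeter = 9.647


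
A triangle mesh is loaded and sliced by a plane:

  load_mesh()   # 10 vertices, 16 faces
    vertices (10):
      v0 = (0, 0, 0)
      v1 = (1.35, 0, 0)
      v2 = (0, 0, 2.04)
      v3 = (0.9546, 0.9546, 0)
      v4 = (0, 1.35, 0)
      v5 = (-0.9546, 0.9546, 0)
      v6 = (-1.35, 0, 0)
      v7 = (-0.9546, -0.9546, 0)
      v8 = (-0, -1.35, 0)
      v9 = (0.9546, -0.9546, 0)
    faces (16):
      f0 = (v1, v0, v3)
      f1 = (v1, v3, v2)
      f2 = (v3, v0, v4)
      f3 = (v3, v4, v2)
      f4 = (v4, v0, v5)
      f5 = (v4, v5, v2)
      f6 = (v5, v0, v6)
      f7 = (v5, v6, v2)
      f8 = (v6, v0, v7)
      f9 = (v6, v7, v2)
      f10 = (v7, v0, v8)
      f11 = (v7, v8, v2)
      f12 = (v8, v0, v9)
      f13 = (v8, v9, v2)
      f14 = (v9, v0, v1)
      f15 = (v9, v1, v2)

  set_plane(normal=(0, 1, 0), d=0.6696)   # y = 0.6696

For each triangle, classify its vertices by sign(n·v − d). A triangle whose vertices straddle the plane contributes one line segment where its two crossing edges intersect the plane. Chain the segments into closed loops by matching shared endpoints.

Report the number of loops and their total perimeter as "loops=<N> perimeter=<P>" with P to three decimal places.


Straddling triangles (8 of 16):
  (v1,v0,v3) [--+] → (0.6696, 0.6696, 0)–(1.07265, 0.6696, 0)  len=0.4030
  (v1,v3,v2) [-+-] → (1.07265, 0.6696, 0)–(0.6696, 0.6696, 0.609051)  len=0.7303
  (v3,v0,v4) [+-+] → (0.6696, 0.6696, 0)–(0, 0.6696, 0)  len=0.6696
  (v3,v4,v2) [++-] → (0, 0.6696, 1.02816)–(0.6696, 0.6696, 0.609051)  len=0.7899
  (v4,v0,v5) [+-+] → (0, 0.6696, 0)–(-0.6696, 0.6696, 0)  len=0.6696
  (v4,v5,v2) [++-] → (-0.6696, 0.6696, 0.609051)–(0, 0.6696, 1.02816)  len=0.7899
  (v5,v0,v6) [+--] → (-0.6696, 0.6696, 0)–(-1.07265, 0.6696, 0)  len=0.4030
  (v5,v6,v2) [+--] → (-1.07265, 0.6696, 0)–(-0.6696, 0.6696, 0.609051)  len=0.7303

Chained into 1 loop(s):
  loop 1: 8 segments, perimeter = 5.1859
Total perimeter = 5.186

loops=1 perimeter=5.186


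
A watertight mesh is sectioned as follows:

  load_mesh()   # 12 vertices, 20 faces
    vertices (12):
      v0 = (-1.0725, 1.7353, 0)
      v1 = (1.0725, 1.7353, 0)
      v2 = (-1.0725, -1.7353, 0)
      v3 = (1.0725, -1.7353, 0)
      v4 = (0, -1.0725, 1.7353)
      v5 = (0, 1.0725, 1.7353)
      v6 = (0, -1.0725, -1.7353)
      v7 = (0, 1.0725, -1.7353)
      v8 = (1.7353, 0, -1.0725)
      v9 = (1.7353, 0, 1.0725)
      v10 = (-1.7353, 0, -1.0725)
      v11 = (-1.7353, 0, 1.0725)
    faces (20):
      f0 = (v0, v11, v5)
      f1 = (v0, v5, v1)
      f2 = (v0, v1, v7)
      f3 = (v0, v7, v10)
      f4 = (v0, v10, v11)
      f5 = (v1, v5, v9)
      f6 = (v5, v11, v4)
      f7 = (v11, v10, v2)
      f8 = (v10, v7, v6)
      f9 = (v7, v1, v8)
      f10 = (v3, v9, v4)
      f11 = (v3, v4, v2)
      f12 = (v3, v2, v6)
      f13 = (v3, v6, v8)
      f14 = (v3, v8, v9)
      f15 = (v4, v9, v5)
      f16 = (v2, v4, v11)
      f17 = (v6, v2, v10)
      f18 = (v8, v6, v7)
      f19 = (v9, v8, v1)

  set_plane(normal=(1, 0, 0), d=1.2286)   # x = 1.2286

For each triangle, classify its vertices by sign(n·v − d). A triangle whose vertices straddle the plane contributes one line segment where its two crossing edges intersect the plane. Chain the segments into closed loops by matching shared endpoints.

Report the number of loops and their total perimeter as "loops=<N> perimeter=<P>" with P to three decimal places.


Straddling triangles (8 of 20):
  (v1,v5,v9) [--+] → (1.2286, 0.313165, 1.26603)–(1.2286, 1.32661, 0.252591)  len=1.4332
  (v7,v1,v8) [--+] → (1.2286, 1.32661, -0.252591)–(1.2286, 0.313165, -1.26603)  len=1.4332
  (v3,v9,v4) [-+-] → (1.2286, -1.32661, 0.252591)–(1.2286, -0.313165, 1.26603)  len=1.4332
  (v3,v6,v8) [--+] → (1.2286, -0.313165, -1.26603)–(1.2286, -1.32661, -0.252591)  len=1.4332
  (v3,v8,v9) [-++] → (1.2286, -1.32661, -0.252591)–(1.2286, -1.32661, 0.252591)  len=0.5052
  (v4,v9,v5) [-+-] → (1.2286, -0.313165, 1.26603)–(1.2286, 0.313165, 1.26603)  len=0.6263
  (v8,v6,v7) [+--] → (1.2286, -0.313165, -1.26603)–(1.2286, 0.313165, -1.26603)  len=0.6263
  (v9,v8,v1) [++-] → (1.2286, 1.32661, -0.252591)–(1.2286, 1.32661, 0.252591)  len=0.5052

Chained into 1 loop(s):
  loop 1: 8 segments, perimeter = 7.9959
Total perimeter = 7.996

loops=1 perimeter=7.996


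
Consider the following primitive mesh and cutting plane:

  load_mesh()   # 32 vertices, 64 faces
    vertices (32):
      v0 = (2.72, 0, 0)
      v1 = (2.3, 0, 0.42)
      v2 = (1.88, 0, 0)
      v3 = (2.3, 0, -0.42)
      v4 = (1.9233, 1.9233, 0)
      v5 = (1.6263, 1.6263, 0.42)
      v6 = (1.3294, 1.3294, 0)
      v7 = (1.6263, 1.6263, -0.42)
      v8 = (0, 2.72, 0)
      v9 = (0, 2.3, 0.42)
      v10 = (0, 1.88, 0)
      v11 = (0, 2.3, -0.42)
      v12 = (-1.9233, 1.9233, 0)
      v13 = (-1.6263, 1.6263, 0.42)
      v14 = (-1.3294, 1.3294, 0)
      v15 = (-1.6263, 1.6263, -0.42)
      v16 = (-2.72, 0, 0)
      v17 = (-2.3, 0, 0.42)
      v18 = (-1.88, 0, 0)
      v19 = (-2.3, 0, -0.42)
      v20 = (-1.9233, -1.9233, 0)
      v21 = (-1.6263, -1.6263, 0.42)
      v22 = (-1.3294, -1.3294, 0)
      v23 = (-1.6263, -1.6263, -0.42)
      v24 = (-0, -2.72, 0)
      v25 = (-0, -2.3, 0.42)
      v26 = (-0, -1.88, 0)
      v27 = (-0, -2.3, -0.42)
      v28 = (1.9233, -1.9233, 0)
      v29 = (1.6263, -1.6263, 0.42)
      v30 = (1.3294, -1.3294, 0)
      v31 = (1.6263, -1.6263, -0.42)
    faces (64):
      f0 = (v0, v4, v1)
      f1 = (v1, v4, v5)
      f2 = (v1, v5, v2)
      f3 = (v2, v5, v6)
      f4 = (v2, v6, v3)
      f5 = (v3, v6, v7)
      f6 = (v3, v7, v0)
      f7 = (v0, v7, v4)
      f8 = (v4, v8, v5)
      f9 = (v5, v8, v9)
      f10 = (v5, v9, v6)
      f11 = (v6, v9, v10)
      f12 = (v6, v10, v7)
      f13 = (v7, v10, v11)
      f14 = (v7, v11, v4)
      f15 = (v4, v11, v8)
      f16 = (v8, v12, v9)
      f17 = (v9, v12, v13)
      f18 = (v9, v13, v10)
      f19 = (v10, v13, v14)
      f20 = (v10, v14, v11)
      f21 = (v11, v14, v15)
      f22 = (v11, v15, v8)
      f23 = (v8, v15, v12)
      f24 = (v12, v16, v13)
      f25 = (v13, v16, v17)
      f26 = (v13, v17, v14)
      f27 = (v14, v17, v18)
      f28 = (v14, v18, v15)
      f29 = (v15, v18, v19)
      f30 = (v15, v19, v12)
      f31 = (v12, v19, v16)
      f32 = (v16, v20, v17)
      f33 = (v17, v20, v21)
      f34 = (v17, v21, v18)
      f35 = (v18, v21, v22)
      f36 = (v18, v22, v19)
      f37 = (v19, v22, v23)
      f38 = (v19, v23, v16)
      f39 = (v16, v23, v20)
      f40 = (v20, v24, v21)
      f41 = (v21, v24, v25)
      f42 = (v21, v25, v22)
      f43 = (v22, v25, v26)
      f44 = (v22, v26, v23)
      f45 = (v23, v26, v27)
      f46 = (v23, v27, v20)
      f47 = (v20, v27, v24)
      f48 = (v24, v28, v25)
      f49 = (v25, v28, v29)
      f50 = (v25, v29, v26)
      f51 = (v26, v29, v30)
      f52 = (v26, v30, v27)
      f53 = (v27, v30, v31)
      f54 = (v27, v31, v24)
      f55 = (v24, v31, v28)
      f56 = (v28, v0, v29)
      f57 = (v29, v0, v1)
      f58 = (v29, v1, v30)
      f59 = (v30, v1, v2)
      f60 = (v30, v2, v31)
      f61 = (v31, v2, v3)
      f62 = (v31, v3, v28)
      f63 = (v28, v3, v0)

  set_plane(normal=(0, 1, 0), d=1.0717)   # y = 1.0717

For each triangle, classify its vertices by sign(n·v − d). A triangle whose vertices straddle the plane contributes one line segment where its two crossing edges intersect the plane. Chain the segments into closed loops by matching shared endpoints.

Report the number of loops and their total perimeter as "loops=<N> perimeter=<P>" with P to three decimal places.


Straddling triangles (16 of 64):
  (v0,v4,v1) [-+-] → (2.27606, 1.0717, 0)–(2.0901, 1.0717, 0.185968)  len=0.2630
  (v1,v4,v5) [-++] → (2.0901, 1.0717, 0.185968)–(1.85604, 1.0717, 0.42)  len=0.3310
  (v1,v5,v2) [-+-] → (1.85604, 1.0717, 0.42)–(1.71282, 1.0717, 0.276772)  len=0.2026
  (v2,v5,v6) [-++] → (1.71282, 1.0717, 0.276772)–(1.43613, 1.0717, 0)  len=0.3914
  (v2,v6,v3) [-+-] → (1.43613, 1.0717, 0)–(1.51755, 1.0717, -0.0814157)  len=0.1151
  (v3,v6,v7) [-++] → (1.51755, 1.0717, -0.0814157)–(1.85604, 1.0717, -0.42)  len=0.4788
  (v3,v7,v0) [-+-] → (1.85604, 1.0717, -0.42)–(1.99927, 1.0717, -0.276772)  len=0.2026
  (v0,v7,v4) [-++] → (1.99927, 1.0717, -0.276772)–(2.27606, 1.0717, 0)  len=0.3914
  (v12,v16,v13) [+-+] → (-2.27606, 1.0717, 0)–(-1.99927, 1.0717, 0.276772)  len=0.3914
  (v13,v16,v17) [+--] → (-1.99927, 1.0717, 0.276772)–(-1.85604, 1.0717, 0.42)  len=0.2026
  (v13,v17,v14) [+-+] → (-1.85604, 1.0717, 0.42)–(-1.51755, 1.0717, 0.0814157)  len=0.4788
  (v14,v17,v18) [+--] → (-1.51755, 1.0717, 0.0814157)–(-1.43613, 1.0717, 0)  len=0.1151
  (v14,v18,v15) [+-+] → (-1.43613, 1.0717, 0)–(-1.71282, 1.0717, -0.276772)  len=0.3914
  (v15,v18,v19) [+--] → (-1.71282, 1.0717, -0.276772)–(-1.85604, 1.0717, -0.42)  len=0.2026
  (v15,v19,v12) [+-+] → (-1.85604, 1.0717, -0.42)–(-2.0901, 1.0717, -0.185968)  len=0.3310
  (v12,v19,v16) [+--] → (-2.0901, 1.0717, -0.185968)–(-2.27606, 1.0717, 0)  len=0.2630

Chained into 2 loop(s):
  loop 1: 8 segments, perimeter = 2.3758
  loop 2: 8 segments, perimeter = 2.3758
Total perimeter = 4.752

loops=2 perimeter=4.752


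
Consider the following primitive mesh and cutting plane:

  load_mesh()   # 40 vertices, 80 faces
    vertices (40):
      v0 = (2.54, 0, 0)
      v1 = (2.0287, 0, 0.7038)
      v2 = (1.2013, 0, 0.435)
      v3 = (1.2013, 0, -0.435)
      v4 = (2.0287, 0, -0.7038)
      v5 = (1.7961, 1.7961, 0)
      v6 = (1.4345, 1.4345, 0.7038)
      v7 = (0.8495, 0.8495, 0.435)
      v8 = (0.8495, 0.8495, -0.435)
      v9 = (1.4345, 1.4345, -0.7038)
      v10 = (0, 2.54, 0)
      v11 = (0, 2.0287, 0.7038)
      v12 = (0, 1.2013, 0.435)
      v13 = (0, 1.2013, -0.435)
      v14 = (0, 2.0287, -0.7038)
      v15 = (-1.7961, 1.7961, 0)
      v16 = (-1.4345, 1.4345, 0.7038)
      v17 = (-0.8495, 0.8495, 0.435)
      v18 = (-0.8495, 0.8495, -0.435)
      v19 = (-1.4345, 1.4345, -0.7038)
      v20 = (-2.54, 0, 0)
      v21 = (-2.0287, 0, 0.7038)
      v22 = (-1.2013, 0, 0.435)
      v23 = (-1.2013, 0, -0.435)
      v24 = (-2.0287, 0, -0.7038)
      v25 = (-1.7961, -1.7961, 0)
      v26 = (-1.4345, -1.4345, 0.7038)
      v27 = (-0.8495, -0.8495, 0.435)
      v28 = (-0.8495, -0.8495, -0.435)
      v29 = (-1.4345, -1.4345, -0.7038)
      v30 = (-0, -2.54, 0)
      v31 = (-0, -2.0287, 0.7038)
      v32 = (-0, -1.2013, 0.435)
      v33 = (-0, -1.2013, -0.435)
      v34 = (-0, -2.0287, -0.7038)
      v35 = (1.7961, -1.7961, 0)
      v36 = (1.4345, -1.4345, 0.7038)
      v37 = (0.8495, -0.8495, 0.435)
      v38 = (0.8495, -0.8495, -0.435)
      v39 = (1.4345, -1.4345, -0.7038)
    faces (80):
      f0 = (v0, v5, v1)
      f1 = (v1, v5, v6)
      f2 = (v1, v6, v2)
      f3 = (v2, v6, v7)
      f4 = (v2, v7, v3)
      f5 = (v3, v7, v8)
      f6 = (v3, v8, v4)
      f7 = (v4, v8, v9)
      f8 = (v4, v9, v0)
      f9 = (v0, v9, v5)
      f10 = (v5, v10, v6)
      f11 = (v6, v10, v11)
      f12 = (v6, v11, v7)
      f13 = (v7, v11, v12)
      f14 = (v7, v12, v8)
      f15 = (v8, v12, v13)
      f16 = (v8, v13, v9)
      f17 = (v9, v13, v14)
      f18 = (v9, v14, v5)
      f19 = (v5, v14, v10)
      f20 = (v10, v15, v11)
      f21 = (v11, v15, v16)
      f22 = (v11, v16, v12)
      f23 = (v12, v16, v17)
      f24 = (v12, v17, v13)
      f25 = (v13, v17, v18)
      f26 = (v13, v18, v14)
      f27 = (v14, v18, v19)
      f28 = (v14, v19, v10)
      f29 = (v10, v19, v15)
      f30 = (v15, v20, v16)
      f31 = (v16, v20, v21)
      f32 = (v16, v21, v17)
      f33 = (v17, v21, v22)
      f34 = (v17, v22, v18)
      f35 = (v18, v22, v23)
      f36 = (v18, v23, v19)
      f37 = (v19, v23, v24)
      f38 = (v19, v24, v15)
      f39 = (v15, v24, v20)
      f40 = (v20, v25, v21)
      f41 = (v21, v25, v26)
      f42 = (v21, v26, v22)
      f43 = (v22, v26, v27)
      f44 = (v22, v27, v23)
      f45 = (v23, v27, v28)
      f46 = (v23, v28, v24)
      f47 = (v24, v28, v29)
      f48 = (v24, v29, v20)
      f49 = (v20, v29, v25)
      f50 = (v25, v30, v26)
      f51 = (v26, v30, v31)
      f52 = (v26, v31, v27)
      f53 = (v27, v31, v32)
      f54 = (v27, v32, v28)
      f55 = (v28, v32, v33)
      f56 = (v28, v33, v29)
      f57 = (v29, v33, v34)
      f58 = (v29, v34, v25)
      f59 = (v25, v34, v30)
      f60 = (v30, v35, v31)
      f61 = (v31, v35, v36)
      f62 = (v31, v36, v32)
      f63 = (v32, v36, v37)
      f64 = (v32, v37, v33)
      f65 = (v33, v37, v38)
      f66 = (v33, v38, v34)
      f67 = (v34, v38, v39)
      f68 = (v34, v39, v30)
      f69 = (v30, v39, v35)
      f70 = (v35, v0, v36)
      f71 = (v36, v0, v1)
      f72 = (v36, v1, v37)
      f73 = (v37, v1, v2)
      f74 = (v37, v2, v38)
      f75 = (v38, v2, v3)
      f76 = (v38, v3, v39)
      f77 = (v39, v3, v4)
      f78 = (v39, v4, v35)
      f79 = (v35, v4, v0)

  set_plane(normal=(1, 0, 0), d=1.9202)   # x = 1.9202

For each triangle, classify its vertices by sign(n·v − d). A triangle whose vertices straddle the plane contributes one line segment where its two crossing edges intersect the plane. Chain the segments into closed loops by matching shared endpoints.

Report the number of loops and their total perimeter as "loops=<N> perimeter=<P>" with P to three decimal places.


Straddling triangles (14 of 80):
  (v0,v5,v1) [+-+] → (1.9202, 1.49647, 0)–(1.9202, 0.83782, 0.375501)  len=0.7582
  (v1,v5,v6) [+--] → (1.9202, 0.83782, 0.375501)–(1.9202, 0.261937, 0.7038)  len=0.6629
  (v1,v6,v2) [+--] → (1.9202, 0.261937, 0.7038)–(1.9202, 0, 0.668551)  len=0.2643
  (v3,v8,v4) [--+] → (1.9202, 0.0781638, -0.679067)–(1.9202, 0, -0.668551)  len=0.0789
  (v4,v8,v9) [+--] → (1.9202, 0.0781638, -0.679067)–(1.9202, 0.261937, -0.7038)  len=0.1854
  (v4,v9,v0) [+-+] → (1.9202, 0.261937, -0.7038)–(1.9202, 0.804254, -0.394586)  len=0.6243
  (v0,v9,v5) [+--] → (1.9202, 0.804254, -0.394586)–(1.9202, 1.49647, 0)  len=0.7968
  (v35,v0,v36) [-+-] → (1.9202, -1.49647, 0)–(1.9202, -0.804254, 0.394586)  len=0.7968
  (v36,v0,v1) [-++] → (1.9202, -0.804254, 0.394586)–(1.9202, -0.261937, 0.7038)  len=0.6243
  (v36,v1,v37) [-+-] → (1.9202, -0.261937, 0.7038)–(1.9202, -0.0781638, 0.679067)  len=0.1854
  (v37,v1,v2) [-+-] → (1.9202, -0.0781638, 0.679067)–(1.9202, 0, 0.668551)  len=0.0789
  (v39,v3,v4) [--+] → (1.9202, 0, -0.668551)–(1.9202, -0.261937, -0.7038)  len=0.2643
  (v39,v4,v35) [-+-] → (1.9202, -0.261937, -0.7038)–(1.9202, -0.83782, -0.375501)  len=0.6629
  (v35,v4,v0) [-++] → (1.9202, -0.83782, -0.375501)–(1.9202, -1.49647, 0)  len=0.7582

Chained into 1 loop(s):
  loop 1: 14 segments, perimeter = 6.7414
Total perimeter = 6.741

loops=1 perimeter=6.741


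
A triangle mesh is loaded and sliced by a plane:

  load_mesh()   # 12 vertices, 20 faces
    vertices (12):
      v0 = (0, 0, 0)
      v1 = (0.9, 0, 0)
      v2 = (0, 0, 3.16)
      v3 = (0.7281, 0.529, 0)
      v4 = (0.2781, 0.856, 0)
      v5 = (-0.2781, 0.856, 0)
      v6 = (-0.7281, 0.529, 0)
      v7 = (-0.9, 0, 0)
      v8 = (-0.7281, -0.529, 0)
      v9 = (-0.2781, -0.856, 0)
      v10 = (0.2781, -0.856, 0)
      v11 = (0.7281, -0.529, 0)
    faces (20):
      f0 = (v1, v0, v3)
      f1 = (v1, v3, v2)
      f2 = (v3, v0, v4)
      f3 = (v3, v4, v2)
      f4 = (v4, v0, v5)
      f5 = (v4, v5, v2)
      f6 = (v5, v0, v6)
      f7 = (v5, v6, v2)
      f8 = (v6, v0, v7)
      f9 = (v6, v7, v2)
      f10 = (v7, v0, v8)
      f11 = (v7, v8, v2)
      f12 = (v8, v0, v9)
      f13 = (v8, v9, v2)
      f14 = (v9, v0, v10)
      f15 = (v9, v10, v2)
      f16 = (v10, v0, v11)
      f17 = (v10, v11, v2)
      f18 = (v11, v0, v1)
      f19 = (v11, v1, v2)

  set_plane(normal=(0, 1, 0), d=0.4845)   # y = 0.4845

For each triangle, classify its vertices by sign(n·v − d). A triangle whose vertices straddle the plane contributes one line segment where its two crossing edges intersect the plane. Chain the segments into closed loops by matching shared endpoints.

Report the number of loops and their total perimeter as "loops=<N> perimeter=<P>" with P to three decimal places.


loops=1 perimeter=4.787

Straddling triangles (10 of 20):
  (v1,v0,v3) [--+] → (0.666852, 0.4845, 0)–(0.74256, 0.4845, 0)  len=0.0757
  (v1,v3,v2) [-+-] → (0.74256, 0.4845, 0)–(0.666852, 0.4845, 0.265822)  len=0.2764
  (v3,v0,v4) [+-+] → (0.666852, 0.4845, 0)–(0.157406, 0.4845, 0)  len=0.5094
  (v3,v4,v2) [++-] → (0.157406, 0.4845, 1.37143)–(0.666852, 0.4845, 0.265822)  len=1.2173
  (v4,v0,v5) [+-+] → (0.157406, 0.4845, 0)–(-0.157406, 0.4845, 0)  len=0.3148
  (v4,v5,v2) [++-] → (-0.157406, 0.4845, 1.37143)–(0.157406, 0.4845, 1.37143)  len=0.3148
  (v5,v0,v6) [+-+] → (-0.157406, 0.4845, 0)–(-0.666852, 0.4845, 0)  len=0.5094
  (v5,v6,v2) [++-] → (-0.666852, 0.4845, 0.265822)–(-0.157406, 0.4845, 1.37143)  len=1.2173
  (v6,v0,v7) [+--] → (-0.666852, 0.4845, 0)–(-0.74256, 0.4845, 0)  len=0.0757
  (v6,v7,v2) [+--] → (-0.74256, 0.4845, 0)–(-0.666852, 0.4845, 0.265822)  len=0.2764

Chained into 1 loop(s):
  loop 1: 10 segments, perimeter = 4.7874
Total perimeter = 4.787


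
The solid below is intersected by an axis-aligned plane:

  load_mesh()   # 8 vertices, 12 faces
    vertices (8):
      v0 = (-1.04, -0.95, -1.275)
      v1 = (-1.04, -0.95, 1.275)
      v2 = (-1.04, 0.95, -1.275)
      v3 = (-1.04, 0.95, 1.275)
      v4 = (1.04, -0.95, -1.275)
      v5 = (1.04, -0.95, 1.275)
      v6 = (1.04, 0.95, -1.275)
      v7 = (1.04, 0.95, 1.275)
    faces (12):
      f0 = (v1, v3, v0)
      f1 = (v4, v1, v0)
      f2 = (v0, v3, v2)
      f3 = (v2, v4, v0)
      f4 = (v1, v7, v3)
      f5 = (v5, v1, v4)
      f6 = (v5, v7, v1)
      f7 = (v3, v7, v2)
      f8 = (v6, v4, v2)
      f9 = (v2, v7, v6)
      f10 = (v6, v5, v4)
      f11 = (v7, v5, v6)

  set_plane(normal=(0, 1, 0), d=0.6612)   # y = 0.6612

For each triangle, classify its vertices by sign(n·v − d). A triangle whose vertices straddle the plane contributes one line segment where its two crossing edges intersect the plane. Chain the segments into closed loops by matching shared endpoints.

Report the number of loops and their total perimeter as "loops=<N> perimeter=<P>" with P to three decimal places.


Straddling triangles (8 of 12):
  (v1,v3,v0) [-+-] → (-1.04, 0.6612, 1.275)–(-1.04, 0.6612, 0.8874)  len=0.3876
  (v0,v3,v2) [-++] → (-1.04, 0.6612, 0.8874)–(-1.04, 0.6612, -1.275)  len=2.1624
  (v2,v4,v0) [+--] → (-0.72384, 0.6612, -1.275)–(-1.04, 0.6612, -1.275)  len=0.3162
  (v1,v7,v3) [-++] → (0.72384, 0.6612, 1.275)–(-1.04, 0.6612, 1.275)  len=1.7638
  (v5,v7,v1) [-+-] → (1.04, 0.6612, 1.275)–(0.72384, 0.6612, 1.275)  len=0.3162
  (v6,v4,v2) [+-+] → (1.04, 0.6612, -1.275)–(-0.72384, 0.6612, -1.275)  len=1.7638
  (v6,v5,v4) [+--] → (1.04, 0.6612, -0.8874)–(1.04, 0.6612, -1.275)  len=0.3876
  (v7,v5,v6) [+-+] → (1.04, 0.6612, 1.275)–(1.04, 0.6612, -0.8874)  len=2.1624

Chained into 1 loop(s):
  loop 1: 8 segments, perimeter = 9.2600
Total perimeter = 9.260

loops=1 perimeter=9.260


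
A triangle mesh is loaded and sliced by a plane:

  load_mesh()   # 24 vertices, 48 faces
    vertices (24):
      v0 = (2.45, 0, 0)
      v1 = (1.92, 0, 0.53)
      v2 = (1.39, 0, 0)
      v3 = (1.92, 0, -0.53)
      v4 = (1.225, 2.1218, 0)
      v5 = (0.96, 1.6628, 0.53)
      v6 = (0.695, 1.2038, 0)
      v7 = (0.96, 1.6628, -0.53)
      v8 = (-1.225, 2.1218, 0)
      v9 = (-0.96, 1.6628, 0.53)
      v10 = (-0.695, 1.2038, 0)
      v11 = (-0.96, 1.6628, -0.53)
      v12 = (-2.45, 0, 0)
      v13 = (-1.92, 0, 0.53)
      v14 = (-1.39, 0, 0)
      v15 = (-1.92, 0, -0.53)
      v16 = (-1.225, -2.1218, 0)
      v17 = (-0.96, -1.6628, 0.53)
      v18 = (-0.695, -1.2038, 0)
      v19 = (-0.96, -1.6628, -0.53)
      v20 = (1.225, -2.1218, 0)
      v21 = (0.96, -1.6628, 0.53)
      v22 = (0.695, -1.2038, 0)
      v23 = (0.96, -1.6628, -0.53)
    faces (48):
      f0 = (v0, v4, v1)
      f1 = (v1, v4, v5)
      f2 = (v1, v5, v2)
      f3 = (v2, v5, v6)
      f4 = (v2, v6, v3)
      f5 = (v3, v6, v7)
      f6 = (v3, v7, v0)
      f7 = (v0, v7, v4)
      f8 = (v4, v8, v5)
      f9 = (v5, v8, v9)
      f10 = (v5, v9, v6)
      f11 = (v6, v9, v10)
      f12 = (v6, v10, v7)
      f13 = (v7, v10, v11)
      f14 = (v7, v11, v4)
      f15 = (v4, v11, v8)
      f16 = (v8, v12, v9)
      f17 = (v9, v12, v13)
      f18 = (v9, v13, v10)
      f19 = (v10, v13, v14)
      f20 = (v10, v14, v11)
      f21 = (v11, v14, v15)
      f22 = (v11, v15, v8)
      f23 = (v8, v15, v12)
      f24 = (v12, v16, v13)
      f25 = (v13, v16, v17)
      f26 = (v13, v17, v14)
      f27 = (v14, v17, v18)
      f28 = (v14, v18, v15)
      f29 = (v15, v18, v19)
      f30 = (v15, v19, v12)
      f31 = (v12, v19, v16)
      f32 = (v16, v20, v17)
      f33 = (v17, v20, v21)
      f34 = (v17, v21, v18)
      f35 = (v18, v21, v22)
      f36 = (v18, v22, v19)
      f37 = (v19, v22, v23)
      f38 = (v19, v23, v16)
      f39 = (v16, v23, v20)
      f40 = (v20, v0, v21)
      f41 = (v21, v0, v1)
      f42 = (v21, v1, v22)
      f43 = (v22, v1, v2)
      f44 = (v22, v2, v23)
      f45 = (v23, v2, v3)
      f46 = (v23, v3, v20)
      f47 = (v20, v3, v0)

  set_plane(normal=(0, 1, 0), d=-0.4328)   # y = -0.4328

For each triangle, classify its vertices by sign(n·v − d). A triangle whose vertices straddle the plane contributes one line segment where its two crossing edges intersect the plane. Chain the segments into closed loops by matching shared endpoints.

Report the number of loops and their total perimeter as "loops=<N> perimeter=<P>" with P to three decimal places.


loops=2 perimeter=5.996

Straddling triangles (16 of 48):
  (v12,v16,v13) [+-+] → (-2.20013, -0.4328, 0)–(-1.77824, -0.4328, 0.421892)  len=0.5966
  (v13,v16,v17) [+--] → (-1.77824, -0.4328, 0.421892)–(-1.67013, -0.4328, 0.53)  len=0.1529
  (v13,v17,v14) [+-+] → (-1.67013, -0.4328, 0.53)–(-1.27808, -0.4328, 0.13795)  len=0.5544
  (v14,v17,v18) [+--] → (-1.27808, -0.4328, 0.13795)–(-1.14013, -0.4328, 0)  len=0.1951
  (v14,v18,v15) [+-+] → (-1.14013, -0.4328, 0)–(-1.47958, -0.4328, -0.33945)  len=0.4801
  (v15,v18,v19) [+--] → (-1.47958, -0.4328, -0.33945)–(-1.67013, -0.4328, -0.53)  len=0.2695
  (v15,v19,v12) [+-+] → (-1.67013, -0.4328, -0.53)–(-2.06218, -0.4328, -0.13795)  len=0.5544
  (v12,v19,v16) [+--] → (-2.06218, -0.4328, -0.13795)–(-2.20013, -0.4328, 0)  len=0.1951
  (v20,v0,v21) [-+-] → (2.20013, -0.4328, 0)–(2.06218, -0.4328, 0.13795)  len=0.1951
  (v21,v0,v1) [-++] → (2.06218, -0.4328, 0.13795)–(1.67013, -0.4328, 0.53)  len=0.5544
  (v21,v1,v22) [-+-] → (1.67013, -0.4328, 0.53)–(1.47958, -0.4328, 0.33945)  len=0.2695
  (v22,v1,v2) [-++] → (1.47958, -0.4328, 0.33945)–(1.14013, -0.4328, 0)  len=0.4801
  (v22,v2,v23) [-+-] → (1.14013, -0.4328, 0)–(1.27808, -0.4328, -0.13795)  len=0.1951
  (v23,v2,v3) [-++] → (1.27808, -0.4328, -0.13795)–(1.67013, -0.4328, -0.53)  len=0.5544
  (v23,v3,v20) [-+-] → (1.67013, -0.4328, -0.53)–(1.77824, -0.4328, -0.421892)  len=0.1529
  (v20,v3,v0) [-++] → (1.77824, -0.4328, -0.421892)–(2.20013, -0.4328, 0)  len=0.5966

Chained into 2 loop(s):
  loop 1: 8 segments, perimeter = 2.9981
  loop 2: 8 segments, perimeter = 2.9981
Total perimeter = 5.996


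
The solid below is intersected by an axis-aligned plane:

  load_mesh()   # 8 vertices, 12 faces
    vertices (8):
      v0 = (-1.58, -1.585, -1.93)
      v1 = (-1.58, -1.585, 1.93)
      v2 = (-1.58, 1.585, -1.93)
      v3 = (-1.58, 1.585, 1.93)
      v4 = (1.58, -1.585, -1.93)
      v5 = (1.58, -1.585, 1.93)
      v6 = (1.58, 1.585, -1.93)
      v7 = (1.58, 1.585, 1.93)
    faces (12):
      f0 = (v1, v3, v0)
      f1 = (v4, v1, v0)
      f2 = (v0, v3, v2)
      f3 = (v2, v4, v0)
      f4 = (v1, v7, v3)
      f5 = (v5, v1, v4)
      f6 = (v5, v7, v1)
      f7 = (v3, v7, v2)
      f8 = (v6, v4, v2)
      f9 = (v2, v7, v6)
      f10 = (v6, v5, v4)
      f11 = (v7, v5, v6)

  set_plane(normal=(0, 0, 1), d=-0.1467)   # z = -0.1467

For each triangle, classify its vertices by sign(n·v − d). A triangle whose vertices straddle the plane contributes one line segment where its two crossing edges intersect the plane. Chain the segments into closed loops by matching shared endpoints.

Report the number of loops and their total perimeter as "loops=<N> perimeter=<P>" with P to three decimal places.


Straddling triangles (8 of 12):
  (v1,v3,v0) [++-] → (-1.58, -0.120476, -0.1467)–(-1.58, -1.585, -0.1467)  len=1.4645
  (v4,v1,v0) [-+-] → (0.120096, -1.585, -0.1467)–(-1.58, -1.585, -0.1467)  len=1.7001
  (v0,v3,v2) [-+-] → (-1.58, -0.120476, -0.1467)–(-1.58, 1.585, -0.1467)  len=1.7055
  (v5,v1,v4) [++-] → (0.120096, -1.585, -0.1467)–(1.58, -1.585, -0.1467)  len=1.4599
  (v3,v7,v2) [++-] → (-0.120096, 1.585, -0.1467)–(-1.58, 1.585, -0.1467)  len=1.4599
  (v2,v7,v6) [-+-] → (-0.120096, 1.585, -0.1467)–(1.58, 1.585, -0.1467)  len=1.7001
  (v6,v5,v4) [-+-] → (1.58, 0.120476, -0.1467)–(1.58, -1.585, -0.1467)  len=1.7055
  (v7,v5,v6) [++-] → (1.58, 0.120476, -0.1467)–(1.58, 1.585, -0.1467)  len=1.4645

Chained into 1 loop(s):
  loop 1: 8 segments, perimeter = 12.6600
Total perimeter = 12.660

loops=1 perimeter=12.660


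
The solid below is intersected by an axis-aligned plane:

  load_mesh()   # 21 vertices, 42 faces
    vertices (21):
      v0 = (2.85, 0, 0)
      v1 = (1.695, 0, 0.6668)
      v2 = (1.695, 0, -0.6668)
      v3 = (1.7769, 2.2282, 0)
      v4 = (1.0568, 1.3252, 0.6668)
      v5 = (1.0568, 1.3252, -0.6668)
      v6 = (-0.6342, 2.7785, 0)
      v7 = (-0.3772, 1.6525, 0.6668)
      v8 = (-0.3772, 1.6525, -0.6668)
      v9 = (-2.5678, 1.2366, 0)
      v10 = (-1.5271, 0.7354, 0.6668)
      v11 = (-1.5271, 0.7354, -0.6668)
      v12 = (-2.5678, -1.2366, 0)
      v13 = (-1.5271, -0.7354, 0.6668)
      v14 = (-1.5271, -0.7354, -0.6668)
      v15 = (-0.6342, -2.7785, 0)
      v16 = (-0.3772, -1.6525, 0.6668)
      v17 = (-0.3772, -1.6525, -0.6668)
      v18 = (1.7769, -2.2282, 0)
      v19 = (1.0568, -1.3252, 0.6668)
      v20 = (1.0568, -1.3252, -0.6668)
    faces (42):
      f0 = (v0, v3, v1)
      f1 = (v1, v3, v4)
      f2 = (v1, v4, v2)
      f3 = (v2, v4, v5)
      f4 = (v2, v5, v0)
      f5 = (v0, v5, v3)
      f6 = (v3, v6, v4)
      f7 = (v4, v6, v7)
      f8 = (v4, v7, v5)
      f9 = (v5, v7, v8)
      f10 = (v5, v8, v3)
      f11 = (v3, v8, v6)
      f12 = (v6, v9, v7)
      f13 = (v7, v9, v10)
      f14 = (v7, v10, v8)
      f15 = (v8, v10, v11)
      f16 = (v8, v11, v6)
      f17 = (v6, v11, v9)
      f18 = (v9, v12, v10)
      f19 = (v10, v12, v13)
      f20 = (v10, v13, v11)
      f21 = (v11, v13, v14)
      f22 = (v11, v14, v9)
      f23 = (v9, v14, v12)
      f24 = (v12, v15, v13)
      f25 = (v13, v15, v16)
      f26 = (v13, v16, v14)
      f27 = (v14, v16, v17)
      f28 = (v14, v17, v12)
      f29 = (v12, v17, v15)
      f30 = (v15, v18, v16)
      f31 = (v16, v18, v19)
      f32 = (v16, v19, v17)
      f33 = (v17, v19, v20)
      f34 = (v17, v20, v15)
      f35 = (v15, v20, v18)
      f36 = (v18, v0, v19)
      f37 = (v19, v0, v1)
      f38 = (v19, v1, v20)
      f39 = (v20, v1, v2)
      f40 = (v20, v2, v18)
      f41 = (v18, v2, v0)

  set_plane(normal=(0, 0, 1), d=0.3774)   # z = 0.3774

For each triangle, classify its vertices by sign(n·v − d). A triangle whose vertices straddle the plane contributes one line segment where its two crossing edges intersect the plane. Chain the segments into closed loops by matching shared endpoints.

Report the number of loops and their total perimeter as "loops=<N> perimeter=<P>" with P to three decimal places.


Straddling triangles (28 of 42):
  (v0,v3,v1) [--+] → (1.73055, 0.967068, 0.3774)–(2.19629, 0, 0.3774)  len=1.0734
  (v1,v3,v4) [+-+] → (1.73055, 0.967068, 0.3774)–(1.36933, 1.71711, 0.3774)  len=0.8325
  (v1,v4,v2) [++-] → (1.19529, 1.03762, 0.3774)–(1.695, 0, 0.3774)  len=1.1517
  (v2,v4,v5) [-+-] → (1.19529, 1.03762, 0.3774)–(1.0568, 1.3252, 0.3774)  len=0.3192
  (v3,v6,v4) [--+] → (0.322884, 1.95595, 0.3774)–(1.36933, 1.71711, 0.3774)  len=1.0734
  (v4,v6,v7) [+-+] → (0.322884, 1.95595, 0.3774)–(-0.488741, 2.1412, 0.3774)  len=0.8325
  (v4,v7,v5) [++-] → (-0.0660125, 1.58147, 0.3774)–(1.0568, 1.3252, 0.3774)  len=1.1517
  (v5,v7,v8) [-+-] → (-0.0660125, 1.58147, 0.3774)–(-0.3772, 1.6525, 0.3774)  len=0.3192
  (v6,v9,v7) [--+] → (-1.32795, 1.47199, 0.3774)–(-0.488741, 2.1412, 0.3774)  len=1.0734
  (v7,v9,v10) [+-+] → (-1.32795, 1.47199, 0.3774)–(-1.97878, 0.952927, 0.3774)  len=0.8325
  (v7,v10,v8) [++-] → (-1.27756, 0.934417, 0.3774)–(-0.3772, 1.6525, 0.3774)  len=1.1517
  (v8,v10,v11) [-+-] → (-1.27756, 0.934417, 0.3774)–(-1.5271, 0.7354, 0.3774)  len=0.3192
  (v9,v12,v10) [--+] → (-1.97878, -0.120474, 0.3774)–(-1.97878, 0.952927, 0.3774)  len=1.0734
  (v10,v12,v13) [+-+] → (-1.97878, -0.120474, 0.3774)–(-1.97878, -0.952927, 0.3774)  len=0.8325
  (v10,v13,v11) [++-] → (-1.5271, -0.416227, 0.3774)–(-1.5271, 0.7354, 0.3774)  len=1.1516
  (v11,v13,v14) [-+-] → (-1.5271, -0.416227, 0.3774)–(-1.5271, -0.7354, 0.3774)  len=0.3192
  (v12,v15,v13) [--+] → (-1.13957, -1.62213, 0.3774)–(-1.97878, -0.952927, 0.3774)  len=1.0734
  (v13,v15,v16) [+-+] → (-1.13957, -1.62213, 0.3774)–(-0.488741, -2.1412, 0.3774)  len=0.8325
  (v13,v16,v14) [++-] → (-0.626736, -1.45348, 0.3774)–(-1.5271, -0.7354, 0.3774)  len=1.1517
  (v14,v16,v17) [-+-] → (-0.626736, -1.45348, 0.3774)–(-0.3772, -1.6525, 0.3774)  len=0.3192
  (v15,v18,v16) [--+] → (0.557708, -1.90236, 0.3774)–(-0.488741, -2.1412, 0.3774)  len=1.0734
  (v16,v18,v19) [+-+] → (0.557708, -1.90236, 0.3774)–(1.36933, -1.71711, 0.3774)  len=0.8325
  (v16,v19,v17) [++-] → (0.745613, -1.39623, 0.3774)–(-0.3772, -1.6525, 0.3774)  len=1.1517
  (v17,v19,v20) [-+-] → (0.745613, -1.39623, 0.3774)–(1.0568, -1.3252, 0.3774)  len=0.3192
  (v18,v0,v19) [--+] → (1.83507, -0.750046, 0.3774)–(1.36933, -1.71711, 0.3774)  len=1.0734
  (v19,v0,v1) [+-+] → (1.83507, -0.750046, 0.3774)–(2.19629, 0, 0.3774)  len=0.8325
  (v19,v1,v20) [++-] → (1.55651, -0.287577, 0.3774)–(1.0568, -1.3252, 0.3774)  len=1.1517
  (v20,v1,v2) [-+-] → (1.55651, -0.287577, 0.3774)–(1.695, 0, 0.3774)  len=0.3192

Chained into 2 loop(s):
  loop 1: 14 segments, perimeter = 13.3410
  loop 2: 14 segments, perimeter = 10.2960
Total perimeter = 23.637

loops=2 perimeter=23.637
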